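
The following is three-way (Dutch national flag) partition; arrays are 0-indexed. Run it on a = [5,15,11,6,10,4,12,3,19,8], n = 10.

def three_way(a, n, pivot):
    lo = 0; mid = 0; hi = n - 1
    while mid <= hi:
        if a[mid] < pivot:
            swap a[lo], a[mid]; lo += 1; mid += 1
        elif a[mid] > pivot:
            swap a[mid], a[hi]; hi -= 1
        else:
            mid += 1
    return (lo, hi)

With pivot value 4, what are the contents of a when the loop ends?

pivot = 4; lo=0, mid=0, hi=9
a[mid]=5>4: swap a[0],a[9]; hi=8 → [8,15,11,6,10,4,12,3,19,5]
a[mid]=8>4: swap a[0],a[8]; hi=7 → [19,15,11,6,10,4,12,3,8,5]
a[mid]=19>4: swap a[0],a[7]; hi=6 → [3,15,11,6,10,4,12,19,8,5]
a[mid]=3<4: swap a[0],a[0]; lo=1,mid=1 → [3,15,11,6,10,4,12,19,8,5]
a[mid]=15>4: swap a[1],a[6]; hi=5 → [3,12,11,6,10,4,15,19,8,5]
a[mid]=12>4: swap a[1],a[5]; hi=4 → [3,4,11,6,10,12,15,19,8,5]
a[mid]=4=4: mid=2
a[mid]=11>4: swap a[2],a[4]; hi=3 → [3,4,10,6,11,12,15,19,8,5]
a[mid]=10>4: swap a[2],a[3]; hi=2 → [3,4,6,10,11,12,15,19,8,5]
a[mid]=6>4: swap a[2],a[2]; hi=1 → [3,4,6,10,11,12,15,19,8,5]
end: lo=1, hi=1; a = [3,4,6,10,11,12,15,19,8,5]

[3,4,6,10,11,12,15,19,8,5]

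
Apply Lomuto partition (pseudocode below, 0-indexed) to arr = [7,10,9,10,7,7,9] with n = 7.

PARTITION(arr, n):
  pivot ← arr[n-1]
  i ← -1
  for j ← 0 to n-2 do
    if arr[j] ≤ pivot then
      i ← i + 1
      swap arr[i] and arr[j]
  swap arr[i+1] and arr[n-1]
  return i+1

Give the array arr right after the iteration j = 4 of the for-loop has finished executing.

pivot=9, i=-1
j=0: 7≤9, i=0, swap(0,0) ⇒ [7,10,9,10,7,7,9]
j=1: 10>9, skip
j=2: 9≤9, i=1, swap(1,2) ⇒ [7,9,10,10,7,7,9]
j=3: 10>9, skip
j=4: 7≤9, i=2, swap(2,4) ⇒ [7,9,7,10,10,7,9]
(after j=4) arr = [7,9,7,10,10,7,9]

[7,9,7,10,10,7,9]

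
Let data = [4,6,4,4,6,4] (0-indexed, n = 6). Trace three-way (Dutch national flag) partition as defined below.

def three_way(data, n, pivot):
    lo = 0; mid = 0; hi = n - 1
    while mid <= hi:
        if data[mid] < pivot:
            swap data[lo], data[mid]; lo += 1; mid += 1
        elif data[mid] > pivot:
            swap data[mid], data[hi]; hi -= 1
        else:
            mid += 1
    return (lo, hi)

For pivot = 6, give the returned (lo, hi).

pivot = 6; lo=0, mid=0, hi=5
data[mid]=4<6: swap data[0],data[0]; lo=1,mid=1 → [4,6,4,4,6,4]
data[mid]=6=6: mid=2
data[mid]=4<6: swap data[1],data[2]; lo=2,mid=3 → [4,4,6,4,6,4]
data[mid]=4<6: swap data[2],data[3]; lo=3,mid=4 → [4,4,4,6,6,4]
data[mid]=6=6: mid=5
data[mid]=4<6: swap data[3],data[5]; lo=4,mid=6 → [4,4,4,4,6,6]
end: lo=4, hi=5; data = [4,4,4,4,6,6]

(4, 5)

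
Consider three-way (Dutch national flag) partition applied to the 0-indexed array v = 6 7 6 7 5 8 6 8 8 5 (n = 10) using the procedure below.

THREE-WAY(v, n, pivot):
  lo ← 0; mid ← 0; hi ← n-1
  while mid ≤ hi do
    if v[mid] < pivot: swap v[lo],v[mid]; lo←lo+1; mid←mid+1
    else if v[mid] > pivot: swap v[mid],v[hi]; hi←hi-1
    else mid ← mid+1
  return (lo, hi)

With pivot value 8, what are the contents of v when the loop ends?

lo=0 mid=0 hi=9
6<8: swap(0,0), lo=1 mid=1 ⇒ 6 7 6 7 5 8 6 8 8 5
7<8: swap(1,1), lo=2 mid=2 ⇒ 6 7 6 7 5 8 6 8 8 5
6<8: swap(2,2), lo=3 mid=3 ⇒ 6 7 6 7 5 8 6 8 8 5
7<8: swap(3,3), lo=4 mid=4 ⇒ 6 7 6 7 5 8 6 8 8 5
5<8: swap(4,4), lo=5 mid=5 ⇒ 6 7 6 7 5 8 6 8 8 5
8=8: mid=6
6<8: swap(5,6), lo=6 mid=7 ⇒ 6 7 6 7 5 6 8 8 8 5
8=8: mid=8
8=8: mid=9
5<8: swap(6,9), lo=7 mid=10 ⇒ 6 7 6 7 5 6 5 8 8 8
done. lo=7 hi=9; v=6 7 6 7 5 6 5 8 8 8

6 7 6 7 5 6 5 8 8 8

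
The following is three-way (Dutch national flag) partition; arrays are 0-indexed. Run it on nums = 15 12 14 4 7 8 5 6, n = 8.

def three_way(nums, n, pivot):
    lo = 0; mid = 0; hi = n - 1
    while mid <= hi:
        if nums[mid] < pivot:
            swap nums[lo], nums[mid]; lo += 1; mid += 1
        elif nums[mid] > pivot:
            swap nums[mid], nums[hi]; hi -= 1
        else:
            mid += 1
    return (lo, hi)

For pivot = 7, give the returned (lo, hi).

(3, 3)

pivot = 7; lo=0, mid=0, hi=7
nums[mid]=15>7: swap nums[0],nums[7]; hi=6 → 6 12 14 4 7 8 5 15
nums[mid]=6<7: swap nums[0],nums[0]; lo=1,mid=1 → 6 12 14 4 7 8 5 15
nums[mid]=12>7: swap nums[1],nums[6]; hi=5 → 6 5 14 4 7 8 12 15
nums[mid]=5<7: swap nums[1],nums[1]; lo=2,mid=2 → 6 5 14 4 7 8 12 15
nums[mid]=14>7: swap nums[2],nums[5]; hi=4 → 6 5 8 4 7 14 12 15
nums[mid]=8>7: swap nums[2],nums[4]; hi=3 → 6 5 7 4 8 14 12 15
nums[mid]=7=7: mid=3
nums[mid]=4<7: swap nums[2],nums[3]; lo=3,mid=4 → 6 5 4 7 8 14 12 15
end: lo=3, hi=3; nums = 6 5 4 7 8 14 12 15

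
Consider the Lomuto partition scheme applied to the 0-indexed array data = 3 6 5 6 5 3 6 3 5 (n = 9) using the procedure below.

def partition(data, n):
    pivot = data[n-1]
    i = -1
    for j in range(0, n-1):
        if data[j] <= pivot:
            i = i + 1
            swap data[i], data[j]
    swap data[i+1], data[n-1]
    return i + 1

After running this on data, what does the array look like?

3 5 5 3 3 5 6 6 6

pivot=5, i=-1
j=0: 3≤5, i=0, swap(0,0) ⇒ 3 6 5 6 5 3 6 3 5
j=1: 6>5, skip
j=2: 5≤5, i=1, swap(1,2) ⇒ 3 5 6 6 5 3 6 3 5
j=3: 6>5, skip
j=4: 5≤5, i=2, swap(2,4) ⇒ 3 5 5 6 6 3 6 3 5
j=5: 3≤5, i=3, swap(3,5) ⇒ 3 5 5 3 6 6 6 3 5
j=6: 6>5, skip
j=7: 3≤5, i=4, swap(4,7) ⇒ 3 5 5 3 3 6 6 6 5
swap(5,8) ⇒ 3 5 5 3 3 5 6 6 6; return 5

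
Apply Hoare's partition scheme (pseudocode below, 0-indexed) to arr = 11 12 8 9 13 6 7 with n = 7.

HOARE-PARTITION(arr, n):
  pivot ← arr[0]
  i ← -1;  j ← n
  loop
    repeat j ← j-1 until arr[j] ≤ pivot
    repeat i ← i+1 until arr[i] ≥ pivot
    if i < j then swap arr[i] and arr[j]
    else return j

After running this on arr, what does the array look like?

7 6 8 9 13 12 11

pivot=11
j stops at 6 (7), i stops at 0 (11); swap ⇒ 7 12 8 9 13 6 11
j stops at 5 (6), i stops at 1 (12); swap ⇒ 7 6 8 9 13 12 11
j stops at 3, i stops at 4; i≥j ⇒ return 3. arr=7 6 8 9 13 12 11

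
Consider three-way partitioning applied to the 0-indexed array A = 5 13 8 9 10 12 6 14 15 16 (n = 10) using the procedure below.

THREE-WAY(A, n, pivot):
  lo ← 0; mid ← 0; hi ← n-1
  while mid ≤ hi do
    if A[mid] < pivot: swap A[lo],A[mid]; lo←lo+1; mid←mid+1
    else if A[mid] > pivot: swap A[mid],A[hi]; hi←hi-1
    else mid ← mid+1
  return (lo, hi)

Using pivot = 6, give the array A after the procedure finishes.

pivot = 6; lo=0, mid=0, hi=9
A[mid]=5<6: swap A[0],A[0]; lo=1,mid=1 → 5 13 8 9 10 12 6 14 15 16
A[mid]=13>6: swap A[1],A[9]; hi=8 → 5 16 8 9 10 12 6 14 15 13
A[mid]=16>6: swap A[1],A[8]; hi=7 → 5 15 8 9 10 12 6 14 16 13
A[mid]=15>6: swap A[1],A[7]; hi=6 → 5 14 8 9 10 12 6 15 16 13
A[mid]=14>6: swap A[1],A[6]; hi=5 → 5 6 8 9 10 12 14 15 16 13
A[mid]=6=6: mid=2
A[mid]=8>6: swap A[2],A[5]; hi=4 → 5 6 12 9 10 8 14 15 16 13
A[mid]=12>6: swap A[2],A[4]; hi=3 → 5 6 10 9 12 8 14 15 16 13
A[mid]=10>6: swap A[2],A[3]; hi=2 → 5 6 9 10 12 8 14 15 16 13
A[mid]=9>6: swap A[2],A[2]; hi=1 → 5 6 9 10 12 8 14 15 16 13
end: lo=1, hi=1; A = 5 6 9 10 12 8 14 15 16 13

5 6 9 10 12 8 14 15 16 13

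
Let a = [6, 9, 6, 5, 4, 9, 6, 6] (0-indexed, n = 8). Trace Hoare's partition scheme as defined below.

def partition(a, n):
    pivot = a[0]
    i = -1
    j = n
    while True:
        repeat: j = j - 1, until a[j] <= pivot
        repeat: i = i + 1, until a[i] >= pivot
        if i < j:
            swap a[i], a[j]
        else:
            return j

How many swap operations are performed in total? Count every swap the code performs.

pivot = a[0] = 6; i = -1, j = 8
j→7 (a[7]=6≤6), i→0 (a[0]=6≥6); i<j, swap → [6, 9, 6, 5, 4, 9, 6, 6]
j→6 (a[6]=6≤6), i→1 (a[1]=9≥6); i<j, swap → [6, 6, 6, 5, 4, 9, 9, 6]
j→4 (a[4]=4≤6), i→2 (a[2]=6≥6); i<j, swap → [6, 6, 4, 5, 6, 9, 9, 6]
j→3, i→4; i≥j, return j=3. a = [6, 6, 4, 5, 6, 9, 9, 6]

3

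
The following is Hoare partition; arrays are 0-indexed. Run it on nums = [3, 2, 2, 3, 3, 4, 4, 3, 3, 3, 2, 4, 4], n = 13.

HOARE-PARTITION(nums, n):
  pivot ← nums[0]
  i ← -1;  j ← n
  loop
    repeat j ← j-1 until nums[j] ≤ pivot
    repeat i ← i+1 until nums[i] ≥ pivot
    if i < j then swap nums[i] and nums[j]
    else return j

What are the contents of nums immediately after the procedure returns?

pivot = nums[0] = 3; i = -1, j = 13
j→10 (nums[10]=2≤3), i→0 (nums[0]=3≥3); i<j, swap → [2, 2, 2, 3, 3, 4, 4, 3, 3, 3, 3, 4, 4]
j→9 (nums[9]=3≤3), i→3 (nums[3]=3≥3); i<j, swap → [2, 2, 2, 3, 3, 4, 4, 3, 3, 3, 3, 4, 4]
j→8 (nums[8]=3≤3), i→4 (nums[4]=3≥3); i<j, swap → [2, 2, 2, 3, 3, 4, 4, 3, 3, 3, 3, 4, 4]
j→7 (nums[7]=3≤3), i→5 (nums[5]=4≥3); i<j, swap → [2, 2, 2, 3, 3, 3, 4, 4, 3, 3, 3, 4, 4]
j→5, i→6; i≥j, return j=5. nums = [2, 2, 2, 3, 3, 3, 4, 4, 3, 3, 3, 4, 4]

[2, 2, 2, 3, 3, 3, 4, 4, 3, 3, 3, 4, 4]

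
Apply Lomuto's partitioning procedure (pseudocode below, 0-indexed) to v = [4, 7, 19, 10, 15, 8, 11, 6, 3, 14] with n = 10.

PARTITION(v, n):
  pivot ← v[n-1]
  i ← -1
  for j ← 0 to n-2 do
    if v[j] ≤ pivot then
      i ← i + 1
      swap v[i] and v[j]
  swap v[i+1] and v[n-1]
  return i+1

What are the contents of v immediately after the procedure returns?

pivot = v[9] = 14; i = -1
j=0: v[0]=4 ≤ 14 → i=0, swap v[0],v[0] (no change) → [4, 7, 19, 10, 15, 8, 11, 6, 3, 14]
j=1: v[1]=7 ≤ 14 → i=1, swap v[1],v[1] (no change) → [4, 7, 19, 10, 15, 8, 11, 6, 3, 14]
j=2: v[2]=19 > 14 → no swap
j=3: v[3]=10 ≤ 14 → i=2, swap v[2],v[3] → [4, 7, 10, 19, 15, 8, 11, 6, 3, 14]
j=4: v[4]=15 > 14 → no swap
j=5: v[5]=8 ≤ 14 → i=3, swap v[3],v[5] → [4, 7, 10, 8, 15, 19, 11, 6, 3, 14]
j=6: v[6]=11 ≤ 14 → i=4, swap v[4],v[6] → [4, 7, 10, 8, 11, 19, 15, 6, 3, 14]
j=7: v[7]=6 ≤ 14 → i=5, swap v[5],v[7] → [4, 7, 10, 8, 11, 6, 15, 19, 3, 14]
j=8: v[8]=3 ≤ 14 → i=6, swap v[6],v[8] → [4, 7, 10, 8, 11, 6, 3, 19, 15, 14]
final swap v[7],v[9] → [4, 7, 10, 8, 11, 6, 3, 14, 15, 19]; return 7

[4, 7, 10, 8, 11, 6, 3, 14, 15, 19]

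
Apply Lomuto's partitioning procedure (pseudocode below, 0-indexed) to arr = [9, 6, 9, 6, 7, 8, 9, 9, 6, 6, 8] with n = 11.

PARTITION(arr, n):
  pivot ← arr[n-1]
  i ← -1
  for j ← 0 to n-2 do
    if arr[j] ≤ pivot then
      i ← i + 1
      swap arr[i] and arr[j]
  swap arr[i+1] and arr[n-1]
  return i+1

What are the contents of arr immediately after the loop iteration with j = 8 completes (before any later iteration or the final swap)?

[6, 6, 7, 8, 6, 9, 9, 9, 9, 6, 8]

pivot=8, i=-1
j=0: 9>8, skip
j=1: 6≤8, i=0, swap(0,1) ⇒ [6, 9, 9, 6, 7, 8, 9, 9, 6, 6, 8]
j=2: 9>8, skip
j=3: 6≤8, i=1, swap(1,3) ⇒ [6, 6, 9, 9, 7, 8, 9, 9, 6, 6, 8]
j=4: 7≤8, i=2, swap(2,4) ⇒ [6, 6, 7, 9, 9, 8, 9, 9, 6, 6, 8]
j=5: 8≤8, i=3, swap(3,5) ⇒ [6, 6, 7, 8, 9, 9, 9, 9, 6, 6, 8]
j=6: 9>8, skip
j=7: 9>8, skip
j=8: 6≤8, i=4, swap(4,8) ⇒ [6, 6, 7, 8, 6, 9, 9, 9, 9, 6, 8]
(after j=8) arr = [6, 6, 7, 8, 6, 9, 9, 9, 9, 6, 8]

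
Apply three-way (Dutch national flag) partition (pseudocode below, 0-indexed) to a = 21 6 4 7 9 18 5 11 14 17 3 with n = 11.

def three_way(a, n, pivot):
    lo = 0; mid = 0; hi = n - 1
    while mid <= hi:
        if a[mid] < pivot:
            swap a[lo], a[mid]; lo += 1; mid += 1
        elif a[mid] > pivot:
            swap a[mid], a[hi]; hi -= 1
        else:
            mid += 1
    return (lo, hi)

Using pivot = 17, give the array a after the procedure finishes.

lo=0 mid=0 hi=10
21>17: swap(0,10), hi=9 ⇒ 3 6 4 7 9 18 5 11 14 17 21
3<17: swap(0,0), lo=1 mid=1 ⇒ 3 6 4 7 9 18 5 11 14 17 21
6<17: swap(1,1), lo=2 mid=2 ⇒ 3 6 4 7 9 18 5 11 14 17 21
4<17: swap(2,2), lo=3 mid=3 ⇒ 3 6 4 7 9 18 5 11 14 17 21
7<17: swap(3,3), lo=4 mid=4 ⇒ 3 6 4 7 9 18 5 11 14 17 21
9<17: swap(4,4), lo=5 mid=5 ⇒ 3 6 4 7 9 18 5 11 14 17 21
18>17: swap(5,9), hi=8 ⇒ 3 6 4 7 9 17 5 11 14 18 21
17=17: mid=6
5<17: swap(5,6), lo=6 mid=7 ⇒ 3 6 4 7 9 5 17 11 14 18 21
11<17: swap(6,7), lo=7 mid=8 ⇒ 3 6 4 7 9 5 11 17 14 18 21
14<17: swap(7,8), lo=8 mid=9 ⇒ 3 6 4 7 9 5 11 14 17 18 21
done. lo=8 hi=8; a=3 6 4 7 9 5 11 14 17 18 21

3 6 4 7 9 5 11 14 17 18 21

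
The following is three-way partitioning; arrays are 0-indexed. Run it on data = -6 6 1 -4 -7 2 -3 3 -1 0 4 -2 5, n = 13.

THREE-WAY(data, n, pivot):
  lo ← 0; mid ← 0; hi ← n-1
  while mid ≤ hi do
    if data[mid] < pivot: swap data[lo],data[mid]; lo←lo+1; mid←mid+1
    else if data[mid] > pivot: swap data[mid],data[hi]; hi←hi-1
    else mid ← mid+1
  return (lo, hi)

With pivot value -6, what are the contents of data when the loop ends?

pivot = -6; lo=0, mid=0, hi=12
data[mid]=-6=-6: mid=1
data[mid]=6>-6: swap data[1],data[12]; hi=11 → -6 5 1 -4 -7 2 -3 3 -1 0 4 -2 6
data[mid]=5>-6: swap data[1],data[11]; hi=10 → -6 -2 1 -4 -7 2 -3 3 -1 0 4 5 6
data[mid]=-2>-6: swap data[1],data[10]; hi=9 → -6 4 1 -4 -7 2 -3 3 -1 0 -2 5 6
data[mid]=4>-6: swap data[1],data[9]; hi=8 → -6 0 1 -4 -7 2 -3 3 -1 4 -2 5 6
data[mid]=0>-6: swap data[1],data[8]; hi=7 → -6 -1 1 -4 -7 2 -3 3 0 4 -2 5 6
data[mid]=-1>-6: swap data[1],data[7]; hi=6 → -6 3 1 -4 -7 2 -3 -1 0 4 -2 5 6
data[mid]=3>-6: swap data[1],data[6]; hi=5 → -6 -3 1 -4 -7 2 3 -1 0 4 -2 5 6
data[mid]=-3>-6: swap data[1],data[5]; hi=4 → -6 2 1 -4 -7 -3 3 -1 0 4 -2 5 6
data[mid]=2>-6: swap data[1],data[4]; hi=3 → -6 -7 1 -4 2 -3 3 -1 0 4 -2 5 6
data[mid]=-7<-6: swap data[0],data[1]; lo=1,mid=2 → -7 -6 1 -4 2 -3 3 -1 0 4 -2 5 6
data[mid]=1>-6: swap data[2],data[3]; hi=2 → -7 -6 -4 1 2 -3 3 -1 0 4 -2 5 6
data[mid]=-4>-6: swap data[2],data[2]; hi=1 → -7 -6 -4 1 2 -3 3 -1 0 4 -2 5 6
end: lo=1, hi=1; data = -7 -6 -4 1 2 -3 3 -1 0 4 -2 5 6

-7 -6 -4 1 2 -3 3 -1 0 4 -2 5 6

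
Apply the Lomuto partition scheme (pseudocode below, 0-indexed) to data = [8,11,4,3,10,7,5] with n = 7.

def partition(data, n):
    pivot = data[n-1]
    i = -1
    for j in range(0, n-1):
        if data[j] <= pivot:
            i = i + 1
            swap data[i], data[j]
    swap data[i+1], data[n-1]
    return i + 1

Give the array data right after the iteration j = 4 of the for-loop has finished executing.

pivot=5, i=-1
j=0: 8>5, skip
j=1: 11>5, skip
j=2: 4≤5, i=0, swap(0,2) ⇒ [4,11,8,3,10,7,5]
j=3: 3≤5, i=1, swap(1,3) ⇒ [4,3,8,11,10,7,5]
j=4: 10>5, skip
(after j=4) data = [4,3,8,11,10,7,5]

[4,3,8,11,10,7,5]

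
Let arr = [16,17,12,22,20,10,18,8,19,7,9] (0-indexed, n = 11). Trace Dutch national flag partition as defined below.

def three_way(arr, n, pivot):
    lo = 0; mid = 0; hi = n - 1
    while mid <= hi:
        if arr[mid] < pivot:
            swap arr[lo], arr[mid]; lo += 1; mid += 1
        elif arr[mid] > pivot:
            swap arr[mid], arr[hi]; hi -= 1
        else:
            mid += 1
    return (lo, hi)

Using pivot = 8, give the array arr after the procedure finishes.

[7,8,22,20,10,18,12,19,17,9,16]

lo=0 mid=0 hi=10
16>8: swap(0,10), hi=9 ⇒ [9,17,12,22,20,10,18,8,19,7,16]
9>8: swap(0,9), hi=8 ⇒ [7,17,12,22,20,10,18,8,19,9,16]
7<8: swap(0,0), lo=1 mid=1 ⇒ [7,17,12,22,20,10,18,8,19,9,16]
17>8: swap(1,8), hi=7 ⇒ [7,19,12,22,20,10,18,8,17,9,16]
19>8: swap(1,7), hi=6 ⇒ [7,8,12,22,20,10,18,19,17,9,16]
8=8: mid=2
12>8: swap(2,6), hi=5 ⇒ [7,8,18,22,20,10,12,19,17,9,16]
18>8: swap(2,5), hi=4 ⇒ [7,8,10,22,20,18,12,19,17,9,16]
10>8: swap(2,4), hi=3 ⇒ [7,8,20,22,10,18,12,19,17,9,16]
20>8: swap(2,3), hi=2 ⇒ [7,8,22,20,10,18,12,19,17,9,16]
22>8: swap(2,2), hi=1 ⇒ [7,8,22,20,10,18,12,19,17,9,16]
done. lo=1 hi=1; arr=[7,8,22,20,10,18,12,19,17,9,16]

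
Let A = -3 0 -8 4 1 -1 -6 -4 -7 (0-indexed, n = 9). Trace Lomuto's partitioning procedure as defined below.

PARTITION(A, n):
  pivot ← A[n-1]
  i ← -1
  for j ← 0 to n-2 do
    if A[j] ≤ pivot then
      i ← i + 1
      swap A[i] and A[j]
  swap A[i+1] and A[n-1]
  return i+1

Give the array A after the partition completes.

-8 -7 -3 4 1 -1 -6 -4 0

pivot = A[8] = -7; i = -1
j=0: A[0]=-3 > -7 → no swap
j=1: A[1]=0 > -7 → no swap
j=2: A[2]=-8 ≤ -7 → i=0, swap A[0],A[2] → -8 0 -3 4 1 -1 -6 -4 -7
j=3: A[3]=4 > -7 → no swap
j=4: A[4]=1 > -7 → no swap
j=5: A[5]=-1 > -7 → no swap
j=6: A[6]=-6 > -7 → no swap
j=7: A[7]=-4 > -7 → no swap
final swap A[1],A[8] → -8 -7 -3 4 1 -1 -6 -4 0; return 1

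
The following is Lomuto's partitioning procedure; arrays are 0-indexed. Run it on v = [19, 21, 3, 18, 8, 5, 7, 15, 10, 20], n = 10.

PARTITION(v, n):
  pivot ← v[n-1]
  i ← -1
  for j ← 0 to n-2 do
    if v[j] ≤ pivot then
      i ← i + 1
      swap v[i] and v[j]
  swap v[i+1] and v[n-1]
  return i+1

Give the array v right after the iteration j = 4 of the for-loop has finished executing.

pivot = v[9] = 20; i = -1
j=0: v[0]=19 ≤ 20 → i=0, swap v[0],v[0] (no change) → [19, 21, 3, 18, 8, 5, 7, 15, 10, 20]
j=1: v[1]=21 > 20 → no swap
j=2: v[2]=3 ≤ 20 → i=1, swap v[1],v[2] → [19, 3, 21, 18, 8, 5, 7, 15, 10, 20]
j=3: v[3]=18 ≤ 20 → i=2, swap v[2],v[3] → [19, 3, 18, 21, 8, 5, 7, 15, 10, 20]
j=4: v[4]=8 ≤ 20 → i=3, swap v[3],v[4] → [19, 3, 18, 8, 21, 5, 7, 15, 10, 20]
(after j=4) v = [19, 3, 18, 8, 21, 5, 7, 15, 10, 20]

[19, 3, 18, 8, 21, 5, 7, 15, 10, 20]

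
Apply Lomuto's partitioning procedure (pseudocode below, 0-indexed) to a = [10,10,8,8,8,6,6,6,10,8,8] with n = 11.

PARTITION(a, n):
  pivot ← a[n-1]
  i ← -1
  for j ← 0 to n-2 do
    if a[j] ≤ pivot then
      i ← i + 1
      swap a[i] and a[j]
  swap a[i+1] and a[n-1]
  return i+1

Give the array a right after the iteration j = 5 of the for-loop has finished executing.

[8,8,8,6,10,10,6,6,10,8,8]

pivot = a[10] = 8; i = -1
j=0: a[0]=10 > 8 → no swap
j=1: a[1]=10 > 8 → no swap
j=2: a[2]=8 ≤ 8 → i=0, swap a[0],a[2] → [8,10,10,8,8,6,6,6,10,8,8]
j=3: a[3]=8 ≤ 8 → i=1, swap a[1],a[3] → [8,8,10,10,8,6,6,6,10,8,8]
j=4: a[4]=8 ≤ 8 → i=2, swap a[2],a[4] → [8,8,8,10,10,6,6,6,10,8,8]
j=5: a[5]=6 ≤ 8 → i=3, swap a[3],a[5] → [8,8,8,6,10,10,6,6,10,8,8]
(after j=5) a = [8,8,8,6,10,10,6,6,10,8,8]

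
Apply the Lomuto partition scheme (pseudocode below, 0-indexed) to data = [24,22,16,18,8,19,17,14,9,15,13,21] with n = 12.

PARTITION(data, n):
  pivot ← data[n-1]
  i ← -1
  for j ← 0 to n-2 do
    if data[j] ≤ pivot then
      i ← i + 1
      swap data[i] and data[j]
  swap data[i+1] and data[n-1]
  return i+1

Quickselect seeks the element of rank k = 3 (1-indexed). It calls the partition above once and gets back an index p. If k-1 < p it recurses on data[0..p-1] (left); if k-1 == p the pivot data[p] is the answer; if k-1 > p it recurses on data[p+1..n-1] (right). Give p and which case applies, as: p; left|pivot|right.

pivot = data[11] = 21; i = -1
j=0: data[0]=24 > 21 → no swap
j=1: data[1]=22 > 21 → no swap
j=2: data[2]=16 ≤ 21 → i=0, swap data[0],data[2] → [16,22,24,18,8,19,17,14,9,15,13,21]
j=3: data[3]=18 ≤ 21 → i=1, swap data[1],data[3] → [16,18,24,22,8,19,17,14,9,15,13,21]
j=4: data[4]=8 ≤ 21 → i=2, swap data[2],data[4] → [16,18,8,22,24,19,17,14,9,15,13,21]
j=5: data[5]=19 ≤ 21 → i=3, swap data[3],data[5] → [16,18,8,19,24,22,17,14,9,15,13,21]
j=6: data[6]=17 ≤ 21 → i=4, swap data[4],data[6] → [16,18,8,19,17,22,24,14,9,15,13,21]
j=7: data[7]=14 ≤ 21 → i=5, swap data[5],data[7] → [16,18,8,19,17,14,24,22,9,15,13,21]
j=8: data[8]=9 ≤ 21 → i=6, swap data[6],data[8] → [16,18,8,19,17,14,9,22,24,15,13,21]
j=9: data[9]=15 ≤ 21 → i=7, swap data[7],data[9] → [16,18,8,19,17,14,9,15,24,22,13,21]
j=10: data[10]=13 ≤ 21 → i=8, swap data[8],data[10] → [16,18,8,19,17,14,9,15,13,22,24,21]
final swap data[9],data[11] → [16,18,8,19,17,14,9,15,13,21,24,22]; return 9
p = 9; k-1 = 2 < 9 ⇒ left

9; left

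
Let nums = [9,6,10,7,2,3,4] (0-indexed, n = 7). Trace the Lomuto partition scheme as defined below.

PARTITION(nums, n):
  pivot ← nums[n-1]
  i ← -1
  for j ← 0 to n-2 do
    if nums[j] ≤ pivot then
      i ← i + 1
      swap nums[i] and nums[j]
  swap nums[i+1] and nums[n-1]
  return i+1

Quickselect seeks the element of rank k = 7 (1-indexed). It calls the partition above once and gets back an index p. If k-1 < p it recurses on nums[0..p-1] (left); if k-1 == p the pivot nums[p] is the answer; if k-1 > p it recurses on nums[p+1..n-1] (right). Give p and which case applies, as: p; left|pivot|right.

pivot=4, i=-1
j=0: 9>4, skip
j=1: 6>4, skip
j=2: 10>4, skip
j=3: 7>4, skip
j=4: 2≤4, i=0, swap(0,4) ⇒ [2,6,10,7,9,3,4]
j=5: 3≤4, i=1, swap(1,5) ⇒ [2,3,10,7,9,6,4]
swap(2,6) ⇒ [2,3,4,7,9,6,10]; return 2
p = 2; k-1 = 6 > 2 ⇒ right

2; right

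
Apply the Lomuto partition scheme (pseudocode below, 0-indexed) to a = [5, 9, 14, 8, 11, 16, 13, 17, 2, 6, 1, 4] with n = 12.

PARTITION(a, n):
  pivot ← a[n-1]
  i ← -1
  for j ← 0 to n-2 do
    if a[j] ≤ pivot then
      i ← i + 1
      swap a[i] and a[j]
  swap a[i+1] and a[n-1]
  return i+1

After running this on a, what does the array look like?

[2, 1, 4, 8, 11, 16, 13, 17, 5, 6, 9, 14]

pivot = a[11] = 4; i = -1
j=0: a[0]=5 > 4 → no swap
j=1: a[1]=9 > 4 → no swap
j=2: a[2]=14 > 4 → no swap
j=3: a[3]=8 > 4 → no swap
j=4: a[4]=11 > 4 → no swap
j=5: a[5]=16 > 4 → no swap
j=6: a[6]=13 > 4 → no swap
j=7: a[7]=17 > 4 → no swap
j=8: a[8]=2 ≤ 4 → i=0, swap a[0],a[8] → [2, 9, 14, 8, 11, 16, 13, 17, 5, 6, 1, 4]
j=9: a[9]=6 > 4 → no swap
j=10: a[10]=1 ≤ 4 → i=1, swap a[1],a[10] → [2, 1, 14, 8, 11, 16, 13, 17, 5, 6, 9, 4]
final swap a[2],a[11] → [2, 1, 4, 8, 11, 16, 13, 17, 5, 6, 9, 14]; return 2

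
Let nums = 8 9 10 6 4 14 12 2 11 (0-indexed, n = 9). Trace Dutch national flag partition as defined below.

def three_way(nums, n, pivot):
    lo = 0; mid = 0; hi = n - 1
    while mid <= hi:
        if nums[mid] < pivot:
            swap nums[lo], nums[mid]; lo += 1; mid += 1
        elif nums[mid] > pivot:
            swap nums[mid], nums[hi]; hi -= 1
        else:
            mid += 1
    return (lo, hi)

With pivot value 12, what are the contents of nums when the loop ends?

8 9 10 6 4 11 2 12 14

pivot = 12; lo=0, mid=0, hi=8
nums[mid]=8<12: swap nums[0],nums[0]; lo=1,mid=1 → 8 9 10 6 4 14 12 2 11
nums[mid]=9<12: swap nums[1],nums[1]; lo=2,mid=2 → 8 9 10 6 4 14 12 2 11
nums[mid]=10<12: swap nums[2],nums[2]; lo=3,mid=3 → 8 9 10 6 4 14 12 2 11
nums[mid]=6<12: swap nums[3],nums[3]; lo=4,mid=4 → 8 9 10 6 4 14 12 2 11
nums[mid]=4<12: swap nums[4],nums[4]; lo=5,mid=5 → 8 9 10 6 4 14 12 2 11
nums[mid]=14>12: swap nums[5],nums[8]; hi=7 → 8 9 10 6 4 11 12 2 14
nums[mid]=11<12: swap nums[5],nums[5]; lo=6,mid=6 → 8 9 10 6 4 11 12 2 14
nums[mid]=12=12: mid=7
nums[mid]=2<12: swap nums[6],nums[7]; lo=7,mid=8 → 8 9 10 6 4 11 2 12 14
end: lo=7, hi=7; nums = 8 9 10 6 4 11 2 12 14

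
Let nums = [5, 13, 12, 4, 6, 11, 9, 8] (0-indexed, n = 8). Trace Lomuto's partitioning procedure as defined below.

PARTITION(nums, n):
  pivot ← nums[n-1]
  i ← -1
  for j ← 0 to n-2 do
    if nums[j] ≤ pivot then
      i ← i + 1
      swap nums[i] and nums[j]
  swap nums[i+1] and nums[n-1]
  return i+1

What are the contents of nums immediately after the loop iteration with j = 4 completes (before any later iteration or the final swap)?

pivot = nums[7] = 8; i = -1
j=0: nums[0]=5 ≤ 8 → i=0, swap nums[0],nums[0] (no change) → [5, 13, 12, 4, 6, 11, 9, 8]
j=1: nums[1]=13 > 8 → no swap
j=2: nums[2]=12 > 8 → no swap
j=3: nums[3]=4 ≤ 8 → i=1, swap nums[1],nums[3] → [5, 4, 12, 13, 6, 11, 9, 8]
j=4: nums[4]=6 ≤ 8 → i=2, swap nums[2],nums[4] → [5, 4, 6, 13, 12, 11, 9, 8]
(after j=4) nums = [5, 4, 6, 13, 12, 11, 9, 8]

[5, 4, 6, 13, 12, 11, 9, 8]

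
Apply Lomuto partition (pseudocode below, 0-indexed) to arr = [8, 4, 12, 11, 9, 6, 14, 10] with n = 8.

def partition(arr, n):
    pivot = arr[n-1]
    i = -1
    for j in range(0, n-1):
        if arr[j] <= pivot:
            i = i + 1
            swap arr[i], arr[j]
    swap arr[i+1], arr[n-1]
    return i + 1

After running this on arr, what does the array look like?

pivot = arr[7] = 10; i = -1
j=0: arr[0]=8 ≤ 10 → i=0, swap arr[0],arr[0] (no change) → [8, 4, 12, 11, 9, 6, 14, 10]
j=1: arr[1]=4 ≤ 10 → i=1, swap arr[1],arr[1] (no change) → [8, 4, 12, 11, 9, 6, 14, 10]
j=2: arr[2]=12 > 10 → no swap
j=3: arr[3]=11 > 10 → no swap
j=4: arr[4]=9 ≤ 10 → i=2, swap arr[2],arr[4] → [8, 4, 9, 11, 12, 6, 14, 10]
j=5: arr[5]=6 ≤ 10 → i=3, swap arr[3],arr[5] → [8, 4, 9, 6, 12, 11, 14, 10]
j=6: arr[6]=14 > 10 → no swap
final swap arr[4],arr[7] → [8, 4, 9, 6, 10, 11, 14, 12]; return 4

[8, 4, 9, 6, 10, 11, 14, 12]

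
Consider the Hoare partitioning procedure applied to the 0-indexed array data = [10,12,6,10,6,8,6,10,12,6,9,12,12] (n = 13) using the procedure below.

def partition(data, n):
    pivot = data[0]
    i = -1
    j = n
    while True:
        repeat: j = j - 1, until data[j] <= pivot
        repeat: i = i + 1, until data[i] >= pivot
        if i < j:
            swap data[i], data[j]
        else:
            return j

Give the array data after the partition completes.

[9,6,6,10,6,8,6,10,12,12,10,12,12]

pivot = data[0] = 10; i = -1, j = 13
j→10 (data[10]=9≤10), i→0 (data[0]=10≥10); i<j, swap → [9,12,6,10,6,8,6,10,12,6,10,12,12]
j→9 (data[9]=6≤10), i→1 (data[1]=12≥10); i<j, swap → [9,6,6,10,6,8,6,10,12,12,10,12,12]
j→7 (data[7]=10≤10), i→3 (data[3]=10≥10); i<j, swap → [9,6,6,10,6,8,6,10,12,12,10,12,12]
j→6, i→7; i≥j, return j=6. data = [9,6,6,10,6,8,6,10,12,12,10,12,12]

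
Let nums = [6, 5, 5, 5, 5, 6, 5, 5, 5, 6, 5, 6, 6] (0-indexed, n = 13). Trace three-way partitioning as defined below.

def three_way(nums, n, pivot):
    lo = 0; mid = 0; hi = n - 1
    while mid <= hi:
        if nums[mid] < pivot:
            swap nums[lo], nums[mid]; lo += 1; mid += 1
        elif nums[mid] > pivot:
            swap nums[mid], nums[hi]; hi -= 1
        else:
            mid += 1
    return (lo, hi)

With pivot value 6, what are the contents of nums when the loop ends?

[5, 5, 5, 5, 5, 5, 5, 5, 6, 6, 6, 6, 6]

lo=0 mid=0 hi=12
6=6: mid=1
5<6: swap(0,1), lo=1 mid=2 ⇒ [5, 6, 5, 5, 5, 6, 5, 5, 5, 6, 5, 6, 6]
5<6: swap(1,2), lo=2 mid=3 ⇒ [5, 5, 6, 5, 5, 6, 5, 5, 5, 6, 5, 6, 6]
5<6: swap(2,3), lo=3 mid=4 ⇒ [5, 5, 5, 6, 5, 6, 5, 5, 5, 6, 5, 6, 6]
5<6: swap(3,4), lo=4 mid=5 ⇒ [5, 5, 5, 5, 6, 6, 5, 5, 5, 6, 5, 6, 6]
6=6: mid=6
5<6: swap(4,6), lo=5 mid=7 ⇒ [5, 5, 5, 5, 5, 6, 6, 5, 5, 6, 5, 6, 6]
5<6: swap(5,7), lo=6 mid=8 ⇒ [5, 5, 5, 5, 5, 5, 6, 6, 5, 6, 5, 6, 6]
5<6: swap(6,8), lo=7 mid=9 ⇒ [5, 5, 5, 5, 5, 5, 5, 6, 6, 6, 5, 6, 6]
6=6: mid=10
5<6: swap(7,10), lo=8 mid=11 ⇒ [5, 5, 5, 5, 5, 5, 5, 5, 6, 6, 6, 6, 6]
6=6: mid=12
6=6: mid=13
done. lo=8 hi=12; nums=[5, 5, 5, 5, 5, 5, 5, 5, 6, 6, 6, 6, 6]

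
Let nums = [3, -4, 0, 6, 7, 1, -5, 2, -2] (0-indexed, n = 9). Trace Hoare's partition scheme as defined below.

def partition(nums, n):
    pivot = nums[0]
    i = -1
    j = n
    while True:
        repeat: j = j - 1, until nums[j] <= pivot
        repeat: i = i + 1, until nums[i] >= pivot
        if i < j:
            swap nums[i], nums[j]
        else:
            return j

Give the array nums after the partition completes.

pivot=3
j stops at 8 (-2), i stops at 0 (3); swap ⇒ [-2, -4, 0, 6, 7, 1, -5, 2, 3]
j stops at 7 (2), i stops at 3 (6); swap ⇒ [-2, -4, 0, 2, 7, 1, -5, 6, 3]
j stops at 6 (-5), i stops at 4 (7); swap ⇒ [-2, -4, 0, 2, -5, 1, 7, 6, 3]
j stops at 5, i stops at 6; i≥j ⇒ return 5. nums=[-2, -4, 0, 2, -5, 1, 7, 6, 3]

[-2, -4, 0, 2, -5, 1, 7, 6, 3]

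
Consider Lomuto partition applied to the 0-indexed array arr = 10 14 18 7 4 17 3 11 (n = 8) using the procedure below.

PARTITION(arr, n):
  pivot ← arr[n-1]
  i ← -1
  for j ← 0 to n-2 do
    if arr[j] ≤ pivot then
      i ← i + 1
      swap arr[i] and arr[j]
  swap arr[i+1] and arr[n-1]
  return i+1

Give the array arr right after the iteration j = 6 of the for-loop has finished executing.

pivot = arr[7] = 11; i = -1
j=0: arr[0]=10 ≤ 11 → i=0, swap arr[0],arr[0] (no change) → 10 14 18 7 4 17 3 11
j=1: arr[1]=14 > 11 → no swap
j=2: arr[2]=18 > 11 → no swap
j=3: arr[3]=7 ≤ 11 → i=1, swap arr[1],arr[3] → 10 7 18 14 4 17 3 11
j=4: arr[4]=4 ≤ 11 → i=2, swap arr[2],arr[4] → 10 7 4 14 18 17 3 11
j=5: arr[5]=17 > 11 → no swap
j=6: arr[6]=3 ≤ 11 → i=3, swap arr[3],arr[6] → 10 7 4 3 18 17 14 11
(after j=6) arr = 10 7 4 3 18 17 14 11

10 7 4 3 18 17 14 11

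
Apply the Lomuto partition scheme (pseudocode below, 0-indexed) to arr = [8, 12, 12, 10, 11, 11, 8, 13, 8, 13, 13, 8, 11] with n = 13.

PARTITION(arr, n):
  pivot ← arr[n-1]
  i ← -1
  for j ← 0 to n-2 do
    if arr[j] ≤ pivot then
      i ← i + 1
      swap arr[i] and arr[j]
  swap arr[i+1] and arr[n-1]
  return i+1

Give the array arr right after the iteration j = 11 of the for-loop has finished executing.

pivot = arr[12] = 11; i = -1
j=0: arr[0]=8 ≤ 11 → i=0, swap arr[0],arr[0] (no change) → [8, 12, 12, 10, 11, 11, 8, 13, 8, 13, 13, 8, 11]
j=1: arr[1]=12 > 11 → no swap
j=2: arr[2]=12 > 11 → no swap
j=3: arr[3]=10 ≤ 11 → i=1, swap arr[1],arr[3] → [8, 10, 12, 12, 11, 11, 8, 13, 8, 13, 13, 8, 11]
j=4: arr[4]=11 ≤ 11 → i=2, swap arr[2],arr[4] → [8, 10, 11, 12, 12, 11, 8, 13, 8, 13, 13, 8, 11]
j=5: arr[5]=11 ≤ 11 → i=3, swap arr[3],arr[5] → [8, 10, 11, 11, 12, 12, 8, 13, 8, 13, 13, 8, 11]
j=6: arr[6]=8 ≤ 11 → i=4, swap arr[4],arr[6] → [8, 10, 11, 11, 8, 12, 12, 13, 8, 13, 13, 8, 11]
j=7: arr[7]=13 > 11 → no swap
j=8: arr[8]=8 ≤ 11 → i=5, swap arr[5],arr[8] → [8, 10, 11, 11, 8, 8, 12, 13, 12, 13, 13, 8, 11]
j=9: arr[9]=13 > 11 → no swap
j=10: arr[10]=13 > 11 → no swap
j=11: arr[11]=8 ≤ 11 → i=6, swap arr[6],arr[11] → [8, 10, 11, 11, 8, 8, 8, 13, 12, 13, 13, 12, 11]
(after j=11) arr = [8, 10, 11, 11, 8, 8, 8, 13, 12, 13, 13, 12, 11]

[8, 10, 11, 11, 8, 8, 8, 13, 12, 13, 13, 12, 11]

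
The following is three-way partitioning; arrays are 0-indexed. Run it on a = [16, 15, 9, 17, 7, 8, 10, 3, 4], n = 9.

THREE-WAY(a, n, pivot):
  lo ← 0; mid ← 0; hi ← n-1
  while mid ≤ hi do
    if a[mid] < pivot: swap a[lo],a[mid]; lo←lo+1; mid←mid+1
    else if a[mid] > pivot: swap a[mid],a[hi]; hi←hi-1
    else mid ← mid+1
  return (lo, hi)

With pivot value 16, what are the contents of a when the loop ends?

[15, 9, 4, 7, 8, 10, 3, 16, 17]

lo=0 mid=0 hi=8
16=16: mid=1
15<16: swap(0,1), lo=1 mid=2 ⇒ [15, 16, 9, 17, 7, 8, 10, 3, 4]
9<16: swap(1,2), lo=2 mid=3 ⇒ [15, 9, 16, 17, 7, 8, 10, 3, 4]
17>16: swap(3,8), hi=7 ⇒ [15, 9, 16, 4, 7, 8, 10, 3, 17]
4<16: swap(2,3), lo=3 mid=4 ⇒ [15, 9, 4, 16, 7, 8, 10, 3, 17]
7<16: swap(3,4), lo=4 mid=5 ⇒ [15, 9, 4, 7, 16, 8, 10, 3, 17]
8<16: swap(4,5), lo=5 mid=6 ⇒ [15, 9, 4, 7, 8, 16, 10, 3, 17]
10<16: swap(5,6), lo=6 mid=7 ⇒ [15, 9, 4, 7, 8, 10, 16, 3, 17]
3<16: swap(6,7), lo=7 mid=8 ⇒ [15, 9, 4, 7, 8, 10, 3, 16, 17]
done. lo=7 hi=7; a=[15, 9, 4, 7, 8, 10, 3, 16, 17]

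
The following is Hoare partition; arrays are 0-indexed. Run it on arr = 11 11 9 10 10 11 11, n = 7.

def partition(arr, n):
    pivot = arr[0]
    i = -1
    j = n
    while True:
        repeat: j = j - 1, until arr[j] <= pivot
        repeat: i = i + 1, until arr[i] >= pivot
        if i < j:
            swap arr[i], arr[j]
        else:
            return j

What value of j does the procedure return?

4

pivot = arr[0] = 11; i = -1, j = 7
j→6 (arr[6]=11≤11), i→0 (arr[0]=11≥11); i<j, swap → 11 11 9 10 10 11 11
j→5 (arr[5]=11≤11), i→1 (arr[1]=11≥11); i<j, swap → 11 11 9 10 10 11 11
j→4, i→5; i≥j, return j=4. arr = 11 11 9 10 10 11 11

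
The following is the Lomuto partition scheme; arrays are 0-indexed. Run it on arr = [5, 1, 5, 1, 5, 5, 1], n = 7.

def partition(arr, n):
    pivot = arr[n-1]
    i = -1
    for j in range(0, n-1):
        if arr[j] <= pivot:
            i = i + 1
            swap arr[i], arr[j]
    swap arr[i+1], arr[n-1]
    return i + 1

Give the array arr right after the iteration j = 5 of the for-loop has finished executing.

pivot = arr[6] = 1; i = -1
j=0: arr[0]=5 > 1 → no swap
j=1: arr[1]=1 ≤ 1 → i=0, swap arr[0],arr[1] → [1, 5, 5, 1, 5, 5, 1]
j=2: arr[2]=5 > 1 → no swap
j=3: arr[3]=1 ≤ 1 → i=1, swap arr[1],arr[3] → [1, 1, 5, 5, 5, 5, 1]
j=4: arr[4]=5 > 1 → no swap
j=5: arr[5]=5 > 1 → no swap
(after j=5) arr = [1, 1, 5, 5, 5, 5, 1]

[1, 1, 5, 5, 5, 5, 1]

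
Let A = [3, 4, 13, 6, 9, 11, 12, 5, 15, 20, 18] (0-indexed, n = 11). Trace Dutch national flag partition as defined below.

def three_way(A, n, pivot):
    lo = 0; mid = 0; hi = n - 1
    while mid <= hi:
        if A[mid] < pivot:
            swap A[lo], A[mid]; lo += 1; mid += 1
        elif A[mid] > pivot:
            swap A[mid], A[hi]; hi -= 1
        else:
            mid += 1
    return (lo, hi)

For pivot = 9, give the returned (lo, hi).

(4, 4)

lo=0 mid=0 hi=10
3<9: swap(0,0), lo=1 mid=1 ⇒ [3, 4, 13, 6, 9, 11, 12, 5, 15, 20, 18]
4<9: swap(1,1), lo=2 mid=2 ⇒ [3, 4, 13, 6, 9, 11, 12, 5, 15, 20, 18]
13>9: swap(2,10), hi=9 ⇒ [3, 4, 18, 6, 9, 11, 12, 5, 15, 20, 13]
18>9: swap(2,9), hi=8 ⇒ [3, 4, 20, 6, 9, 11, 12, 5, 15, 18, 13]
20>9: swap(2,8), hi=7 ⇒ [3, 4, 15, 6, 9, 11, 12, 5, 20, 18, 13]
15>9: swap(2,7), hi=6 ⇒ [3, 4, 5, 6, 9, 11, 12, 15, 20, 18, 13]
5<9: swap(2,2), lo=3 mid=3 ⇒ [3, 4, 5, 6, 9, 11, 12, 15, 20, 18, 13]
6<9: swap(3,3), lo=4 mid=4 ⇒ [3, 4, 5, 6, 9, 11, 12, 15, 20, 18, 13]
9=9: mid=5
11>9: swap(5,6), hi=5 ⇒ [3, 4, 5, 6, 9, 12, 11, 15, 20, 18, 13]
12>9: swap(5,5), hi=4 ⇒ [3, 4, 5, 6, 9, 12, 11, 15, 20, 18, 13]
done. lo=4 hi=4; A=[3, 4, 5, 6, 9, 12, 11, 15, 20, 18, 13]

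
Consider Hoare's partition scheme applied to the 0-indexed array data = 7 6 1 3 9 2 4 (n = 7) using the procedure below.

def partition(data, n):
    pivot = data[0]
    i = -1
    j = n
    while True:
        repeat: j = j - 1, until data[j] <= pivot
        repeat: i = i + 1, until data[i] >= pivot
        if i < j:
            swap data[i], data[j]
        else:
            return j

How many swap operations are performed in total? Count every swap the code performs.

pivot=7
j stops at 6 (4), i stops at 0 (7); swap ⇒ 4 6 1 3 9 2 7
j stops at 5 (2), i stops at 4 (9); swap ⇒ 4 6 1 3 2 9 7
j stops at 4, i stops at 5; i≥j ⇒ return 4. data=4 6 1 3 2 9 7

2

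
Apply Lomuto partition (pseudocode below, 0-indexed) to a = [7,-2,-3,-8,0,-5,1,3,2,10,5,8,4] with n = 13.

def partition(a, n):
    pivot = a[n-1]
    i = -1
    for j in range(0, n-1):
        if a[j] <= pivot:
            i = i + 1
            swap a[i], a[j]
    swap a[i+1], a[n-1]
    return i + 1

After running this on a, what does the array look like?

[-2,-3,-8,0,-5,1,3,2,4,10,5,8,7]

pivot = a[12] = 4; i = -1
j=0: a[0]=7 > 4 → no swap
j=1: a[1]=-2 ≤ 4 → i=0, swap a[0],a[1] → [-2,7,-3,-8,0,-5,1,3,2,10,5,8,4]
j=2: a[2]=-3 ≤ 4 → i=1, swap a[1],a[2] → [-2,-3,7,-8,0,-5,1,3,2,10,5,8,4]
j=3: a[3]=-8 ≤ 4 → i=2, swap a[2],a[3] → [-2,-3,-8,7,0,-5,1,3,2,10,5,8,4]
j=4: a[4]=0 ≤ 4 → i=3, swap a[3],a[4] → [-2,-3,-8,0,7,-5,1,3,2,10,5,8,4]
j=5: a[5]=-5 ≤ 4 → i=4, swap a[4],a[5] → [-2,-3,-8,0,-5,7,1,3,2,10,5,8,4]
j=6: a[6]=1 ≤ 4 → i=5, swap a[5],a[6] → [-2,-3,-8,0,-5,1,7,3,2,10,5,8,4]
j=7: a[7]=3 ≤ 4 → i=6, swap a[6],a[7] → [-2,-3,-8,0,-5,1,3,7,2,10,5,8,4]
j=8: a[8]=2 ≤ 4 → i=7, swap a[7],a[8] → [-2,-3,-8,0,-5,1,3,2,7,10,5,8,4]
j=9: a[9]=10 > 4 → no swap
j=10: a[10]=5 > 4 → no swap
j=11: a[11]=8 > 4 → no swap
final swap a[8],a[12] → [-2,-3,-8,0,-5,1,3,2,4,10,5,8,7]; return 8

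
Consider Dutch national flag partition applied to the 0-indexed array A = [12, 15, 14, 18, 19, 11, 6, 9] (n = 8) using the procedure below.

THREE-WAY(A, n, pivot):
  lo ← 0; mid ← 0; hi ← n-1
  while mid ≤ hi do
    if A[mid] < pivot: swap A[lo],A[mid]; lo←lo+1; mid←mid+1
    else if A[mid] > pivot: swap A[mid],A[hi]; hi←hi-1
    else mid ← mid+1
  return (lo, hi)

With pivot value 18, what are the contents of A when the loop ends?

[12, 15, 14, 9, 11, 6, 18, 19]

pivot = 18; lo=0, mid=0, hi=7
A[mid]=12<18: swap A[0],A[0]; lo=1,mid=1 → [12, 15, 14, 18, 19, 11, 6, 9]
A[mid]=15<18: swap A[1],A[1]; lo=2,mid=2 → [12, 15, 14, 18, 19, 11, 6, 9]
A[mid]=14<18: swap A[2],A[2]; lo=3,mid=3 → [12, 15, 14, 18, 19, 11, 6, 9]
A[mid]=18=18: mid=4
A[mid]=19>18: swap A[4],A[7]; hi=6 → [12, 15, 14, 18, 9, 11, 6, 19]
A[mid]=9<18: swap A[3],A[4]; lo=4,mid=5 → [12, 15, 14, 9, 18, 11, 6, 19]
A[mid]=11<18: swap A[4],A[5]; lo=5,mid=6 → [12, 15, 14, 9, 11, 18, 6, 19]
A[mid]=6<18: swap A[5],A[6]; lo=6,mid=7 → [12, 15, 14, 9, 11, 6, 18, 19]
end: lo=6, hi=6; A = [12, 15, 14, 9, 11, 6, 18, 19]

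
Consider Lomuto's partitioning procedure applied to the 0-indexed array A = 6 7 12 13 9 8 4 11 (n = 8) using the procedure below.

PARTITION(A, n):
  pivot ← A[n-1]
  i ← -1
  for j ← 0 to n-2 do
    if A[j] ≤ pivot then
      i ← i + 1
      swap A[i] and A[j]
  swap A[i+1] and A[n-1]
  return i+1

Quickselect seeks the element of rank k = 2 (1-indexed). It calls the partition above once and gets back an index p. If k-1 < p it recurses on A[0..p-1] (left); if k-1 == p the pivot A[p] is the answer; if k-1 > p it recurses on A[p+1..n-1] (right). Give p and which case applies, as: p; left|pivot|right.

pivot = A[7] = 11; i = -1
j=0: A[0]=6 ≤ 11 → i=0, swap A[0],A[0] (no change) → 6 7 12 13 9 8 4 11
j=1: A[1]=7 ≤ 11 → i=1, swap A[1],A[1] (no change) → 6 7 12 13 9 8 4 11
j=2: A[2]=12 > 11 → no swap
j=3: A[3]=13 > 11 → no swap
j=4: A[4]=9 ≤ 11 → i=2, swap A[2],A[4] → 6 7 9 13 12 8 4 11
j=5: A[5]=8 ≤ 11 → i=3, swap A[3],A[5] → 6 7 9 8 12 13 4 11
j=6: A[6]=4 ≤ 11 → i=4, swap A[4],A[6] → 6 7 9 8 4 13 12 11
final swap A[5],A[7] → 6 7 9 8 4 11 12 13; return 5
p = 5; k-1 = 1 < 5 ⇒ left

5; left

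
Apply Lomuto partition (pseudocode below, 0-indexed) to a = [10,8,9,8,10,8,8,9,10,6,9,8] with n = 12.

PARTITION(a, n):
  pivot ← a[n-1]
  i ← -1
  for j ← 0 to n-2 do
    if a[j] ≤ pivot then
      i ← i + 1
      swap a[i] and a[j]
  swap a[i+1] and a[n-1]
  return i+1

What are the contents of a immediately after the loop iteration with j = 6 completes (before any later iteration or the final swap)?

[8,8,8,8,10,9,10,9,10,6,9,8]

pivot = a[11] = 8; i = -1
j=0: a[0]=10 > 8 → no swap
j=1: a[1]=8 ≤ 8 → i=0, swap a[0],a[1] → [8,10,9,8,10,8,8,9,10,6,9,8]
j=2: a[2]=9 > 8 → no swap
j=3: a[3]=8 ≤ 8 → i=1, swap a[1],a[3] → [8,8,9,10,10,8,8,9,10,6,9,8]
j=4: a[4]=10 > 8 → no swap
j=5: a[5]=8 ≤ 8 → i=2, swap a[2],a[5] → [8,8,8,10,10,9,8,9,10,6,9,8]
j=6: a[6]=8 ≤ 8 → i=3, swap a[3],a[6] → [8,8,8,8,10,9,10,9,10,6,9,8]
(after j=6) a = [8,8,8,8,10,9,10,9,10,6,9,8]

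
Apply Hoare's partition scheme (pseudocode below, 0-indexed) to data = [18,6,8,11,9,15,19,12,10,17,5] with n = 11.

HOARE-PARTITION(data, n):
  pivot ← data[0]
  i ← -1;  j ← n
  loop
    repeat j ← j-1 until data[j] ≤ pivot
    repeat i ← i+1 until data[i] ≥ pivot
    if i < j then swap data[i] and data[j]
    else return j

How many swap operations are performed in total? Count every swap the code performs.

2

pivot=18
j stops at 10 (5), i stops at 0 (18); swap ⇒ [5,6,8,11,9,15,19,12,10,17,18]
j stops at 9 (17), i stops at 6 (19); swap ⇒ [5,6,8,11,9,15,17,12,10,19,18]
j stops at 8, i stops at 9; i≥j ⇒ return 8. data=[5,6,8,11,9,15,17,12,10,19,18]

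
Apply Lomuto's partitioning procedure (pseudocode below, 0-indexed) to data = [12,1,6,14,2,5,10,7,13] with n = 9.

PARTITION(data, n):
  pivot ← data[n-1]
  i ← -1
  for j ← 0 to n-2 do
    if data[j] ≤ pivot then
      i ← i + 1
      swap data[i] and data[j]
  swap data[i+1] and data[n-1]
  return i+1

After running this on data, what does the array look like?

pivot = data[8] = 13; i = -1
j=0: data[0]=12 ≤ 13 → i=0, swap data[0],data[0] (no change) → [12,1,6,14,2,5,10,7,13]
j=1: data[1]=1 ≤ 13 → i=1, swap data[1],data[1] (no change) → [12,1,6,14,2,5,10,7,13]
j=2: data[2]=6 ≤ 13 → i=2, swap data[2],data[2] (no change) → [12,1,6,14,2,5,10,7,13]
j=3: data[3]=14 > 13 → no swap
j=4: data[4]=2 ≤ 13 → i=3, swap data[3],data[4] → [12,1,6,2,14,5,10,7,13]
j=5: data[5]=5 ≤ 13 → i=4, swap data[4],data[5] → [12,1,6,2,5,14,10,7,13]
j=6: data[6]=10 ≤ 13 → i=5, swap data[5],data[6] → [12,1,6,2,5,10,14,7,13]
j=7: data[7]=7 ≤ 13 → i=6, swap data[6],data[7] → [12,1,6,2,5,10,7,14,13]
final swap data[7],data[8] → [12,1,6,2,5,10,7,13,14]; return 7

[12,1,6,2,5,10,7,13,14]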